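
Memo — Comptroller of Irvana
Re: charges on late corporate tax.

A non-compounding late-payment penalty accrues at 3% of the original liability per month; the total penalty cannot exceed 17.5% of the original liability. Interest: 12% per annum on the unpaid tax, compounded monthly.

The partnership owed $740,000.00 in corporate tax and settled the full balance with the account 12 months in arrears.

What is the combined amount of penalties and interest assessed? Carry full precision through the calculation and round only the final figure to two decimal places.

Penalty (uncapped): 12 × 3% × $740,000.00 = $266,400.00; cap = 17.5% × $740,000.00 = $129,500.00 → penalty = $129,500.00
Interest (12%/yr ÷ 12 = 1%/month): $740,000.00 × ((1 + 0.01)^12 − 1) = $93,850.5223…
Penalties + interest = $129,500.0000 + $93,850.5223… = $223,350.52

$223,350.52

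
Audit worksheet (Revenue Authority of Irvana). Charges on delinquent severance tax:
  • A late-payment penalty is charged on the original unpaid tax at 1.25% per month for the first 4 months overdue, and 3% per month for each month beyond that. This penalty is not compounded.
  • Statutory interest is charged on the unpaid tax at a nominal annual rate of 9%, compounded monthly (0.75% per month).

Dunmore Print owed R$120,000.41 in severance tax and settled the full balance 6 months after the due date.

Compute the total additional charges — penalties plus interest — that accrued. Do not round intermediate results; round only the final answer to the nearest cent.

R$18,702.33

Penalty, months 1–4: 4 × 1.25% × R$120,000.41 = R$6,000.02…
Penalty, months 5–6: 2 × 3% × R$120,000.41 = R$7,200.02…
Interest: R$120,000.41 × ((1 + 0.0075)^6 − 1) = R$120,000.41 × 0.0458522… = R$5,502.2870…
Penalties + interest = R$13,200.0451 + R$5,502.2870… = R$18,702.33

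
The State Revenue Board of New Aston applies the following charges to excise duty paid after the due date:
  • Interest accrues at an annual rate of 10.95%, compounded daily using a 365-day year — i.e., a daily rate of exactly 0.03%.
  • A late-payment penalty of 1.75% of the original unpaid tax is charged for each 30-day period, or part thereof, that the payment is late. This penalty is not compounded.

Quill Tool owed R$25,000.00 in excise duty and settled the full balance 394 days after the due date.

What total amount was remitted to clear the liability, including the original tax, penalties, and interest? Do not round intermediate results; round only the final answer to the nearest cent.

R$34,261.23

Penalty periods: ⌈394/30⌉ = 14; penalty = 14 × 1.75% × R$25,000.00 = R$6,125.00
Interest: R$25,000.00 × ((1 + 0.0003)^394 − 1) = R$25,000.00 × 0.12544923… = R$3,136.2308…
Total = R$25,000.00 + R$6,125.0000 + R$3,136.2308… = R$34,261.23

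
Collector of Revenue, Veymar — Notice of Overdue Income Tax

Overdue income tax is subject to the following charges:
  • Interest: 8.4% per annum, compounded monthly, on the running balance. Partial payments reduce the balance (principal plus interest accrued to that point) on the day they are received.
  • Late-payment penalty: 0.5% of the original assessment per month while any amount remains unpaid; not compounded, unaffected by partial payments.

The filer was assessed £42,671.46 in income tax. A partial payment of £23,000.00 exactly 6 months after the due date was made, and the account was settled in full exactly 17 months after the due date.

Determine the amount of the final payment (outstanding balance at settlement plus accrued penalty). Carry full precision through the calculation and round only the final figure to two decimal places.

Monthly rate = 8.4% ÷ 12 = 0.7%
Balance at month 6: £42,671.4600 × (1 + 0.007)^6 = £44,495.3191…
After £23,000.00 payment: £44,495.3191… − £23,000.00 = £21,495.3191…
Balance at month 17: £21,495.3191… × (1 + 0.007)^11 = £23,209.6223…
Penalty: 17 × 0.5% × £42,671.46 = £3,627.07…
Final settlement = outstanding balance + penalty = £23,209.6223… + £3,627.07… = £26,836.70

£26,836.70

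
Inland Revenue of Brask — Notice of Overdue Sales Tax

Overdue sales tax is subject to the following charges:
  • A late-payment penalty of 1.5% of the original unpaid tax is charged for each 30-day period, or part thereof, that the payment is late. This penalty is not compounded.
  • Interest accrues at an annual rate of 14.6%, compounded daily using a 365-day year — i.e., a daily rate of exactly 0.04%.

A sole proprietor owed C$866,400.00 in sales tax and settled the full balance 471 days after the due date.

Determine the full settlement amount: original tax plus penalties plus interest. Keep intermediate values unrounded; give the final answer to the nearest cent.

Penalty periods: ⌈471/30⌉ = 16; penalty = 16 × 1.5% × C$866,400.00 = C$207,936.00
Interest: C$866,400.00 × ((1 + 0.0004)^471 − 1) = C$866,400.00 × 0.20727087… = C$179,579.4788…
Total = C$866,400.00 + C$207,936.0000 + C$179,579.4788… = C$1,253,915.48

C$1,253,915.48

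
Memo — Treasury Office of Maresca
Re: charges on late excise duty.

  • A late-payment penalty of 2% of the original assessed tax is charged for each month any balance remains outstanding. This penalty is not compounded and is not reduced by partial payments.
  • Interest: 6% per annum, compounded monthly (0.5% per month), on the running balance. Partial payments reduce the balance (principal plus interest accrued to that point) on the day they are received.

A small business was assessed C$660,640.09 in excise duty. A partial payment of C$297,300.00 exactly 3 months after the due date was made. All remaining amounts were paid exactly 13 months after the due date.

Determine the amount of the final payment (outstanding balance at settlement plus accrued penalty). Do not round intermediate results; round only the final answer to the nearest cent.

Balance at month 3: C$660,640.0900 × (1 + 0.005)^3 = C$670,599.3219…
After C$297,300.00 payment: C$670,599.3219… − C$297,300.00 = C$373,299.3219…
Balance at month 13: C$373,299.3219… × (1 + 0.005)^10 = C$392,389.8986…
Penalty: 13 × 2% × C$660,640.09 = C$171,766.42…
Final settlement = outstanding balance + penalty = C$392,389.8986… + C$171,766.42… = C$564,156.32

C$564,156.32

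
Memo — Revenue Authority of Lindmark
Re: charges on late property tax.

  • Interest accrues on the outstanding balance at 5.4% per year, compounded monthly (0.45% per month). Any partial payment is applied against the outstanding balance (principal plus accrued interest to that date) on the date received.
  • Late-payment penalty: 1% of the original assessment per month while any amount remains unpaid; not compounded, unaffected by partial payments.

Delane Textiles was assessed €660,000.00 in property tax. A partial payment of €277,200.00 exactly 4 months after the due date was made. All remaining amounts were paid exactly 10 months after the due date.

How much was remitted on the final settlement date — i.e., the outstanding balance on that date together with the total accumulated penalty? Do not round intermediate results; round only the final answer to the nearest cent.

€471,539.59

Balance at month 4: €660,000.0000 × (1 + 0.0045)^4 = €671,960.4308…
After €277,200.00 payment: €671,960.4308… − €277,200.00 = €394,760.4308…
Balance at month 10: €394,760.4308… × (1 + 0.0045)^6 = €405,539.5928…
Penalty: 10 × 1% × €660,000.00 = €66,000.00
Final settlement = outstanding balance + penalty = €405,539.5928… + €66,000.00 = €471,539.59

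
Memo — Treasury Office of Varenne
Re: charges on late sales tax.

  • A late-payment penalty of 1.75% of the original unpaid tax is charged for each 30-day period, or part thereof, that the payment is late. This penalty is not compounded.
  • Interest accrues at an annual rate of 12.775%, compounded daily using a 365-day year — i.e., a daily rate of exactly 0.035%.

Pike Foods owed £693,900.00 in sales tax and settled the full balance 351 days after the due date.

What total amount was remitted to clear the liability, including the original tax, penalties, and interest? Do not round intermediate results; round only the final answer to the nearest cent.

£930,305.14

Penalty periods: ⌈351/30⌉ = 12; penalty = 12 × 1.75% × £693,900.00 = £145,719.00
Interest: £693,900.00 × ((1 + 0.00035)^351 − 1) = £693,900.00 × 0.13069050… = £90,686.1366…
Total = £693,900.00 + £145,719.0000 + £90,686.1366… = £930,305.14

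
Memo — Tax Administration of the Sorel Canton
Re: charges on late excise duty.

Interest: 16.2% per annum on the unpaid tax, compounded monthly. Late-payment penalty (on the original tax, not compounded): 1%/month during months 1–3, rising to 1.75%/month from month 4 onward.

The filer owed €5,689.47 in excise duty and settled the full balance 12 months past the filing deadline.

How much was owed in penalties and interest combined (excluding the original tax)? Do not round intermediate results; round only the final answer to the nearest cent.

Penalty, months 1–3: 3 × 1% × €5,689.47 = €170.68…
Penalty, months 4–12: 9 × 1.75% × €5,689.47 = €896.09…
Interest (16.2%/yr ÷ 12 = 1.35%/month): €5,689.47 × ((1 + 0.0135)^12 − 1) = €993.3051…
Penalties + interest = €1,066.7756… + €993.3051… = €2,060.08

€2,060.08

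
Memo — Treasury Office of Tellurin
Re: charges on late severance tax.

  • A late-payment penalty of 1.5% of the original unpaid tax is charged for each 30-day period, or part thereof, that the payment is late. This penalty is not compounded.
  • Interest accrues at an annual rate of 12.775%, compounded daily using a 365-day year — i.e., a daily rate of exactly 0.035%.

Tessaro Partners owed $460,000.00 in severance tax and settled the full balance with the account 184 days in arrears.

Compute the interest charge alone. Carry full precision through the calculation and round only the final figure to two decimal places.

$30,593.18

Interest: $460,000.00 × ((1 + 0.00035)^184 − 1) = $460,000.00 × 0.06650690… = $30,593.1759…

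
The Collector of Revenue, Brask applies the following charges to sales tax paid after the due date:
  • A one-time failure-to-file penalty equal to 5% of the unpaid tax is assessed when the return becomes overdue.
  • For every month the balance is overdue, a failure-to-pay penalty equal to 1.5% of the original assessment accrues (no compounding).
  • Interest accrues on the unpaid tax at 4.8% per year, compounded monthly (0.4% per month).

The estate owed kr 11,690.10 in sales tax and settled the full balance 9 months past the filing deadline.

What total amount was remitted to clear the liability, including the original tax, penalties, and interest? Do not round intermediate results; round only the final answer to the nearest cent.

kr 14,280.41

Failure-to-file penalty: 5% × kr 11,690.10 = kr 584.51…
Failure-to-pay penalty = 1.5% × kr 11,690.10 × 9 mo = kr 1,578.16…
Interest: kr 11,690.10 × ((1 + 0.004)^9 − 1) = kr 11,690.10 × 0.0365814… = kr 427.6403…
Total = kr 11,690.10 + kr 2,162.6685 + kr 427.6403… = kr 14,280.41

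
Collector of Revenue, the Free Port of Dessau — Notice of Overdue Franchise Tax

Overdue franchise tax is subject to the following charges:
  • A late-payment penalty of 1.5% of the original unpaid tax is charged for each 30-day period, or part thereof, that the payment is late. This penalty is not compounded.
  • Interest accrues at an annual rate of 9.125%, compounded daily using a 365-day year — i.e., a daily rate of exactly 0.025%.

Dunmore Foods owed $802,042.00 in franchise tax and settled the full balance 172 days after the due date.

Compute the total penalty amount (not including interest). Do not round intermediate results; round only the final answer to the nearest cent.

Penalty periods: ⌈172/30⌉ = 6; penalty = 6 × 1.5% × $802,042.00 = $72,183.78

$72,183.78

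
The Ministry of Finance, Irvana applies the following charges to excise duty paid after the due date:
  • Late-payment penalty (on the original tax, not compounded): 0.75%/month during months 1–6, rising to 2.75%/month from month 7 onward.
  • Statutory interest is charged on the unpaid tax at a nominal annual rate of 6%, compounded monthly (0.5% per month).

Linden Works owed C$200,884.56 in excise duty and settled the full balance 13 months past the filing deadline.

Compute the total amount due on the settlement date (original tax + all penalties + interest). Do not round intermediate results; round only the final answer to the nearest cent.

Penalty, months 1–6: 6 × 0.75% × C$200,884.56 = C$9,039.81…
Penalty, months 7–13: 7 × 2.75% × C$200,884.56 = C$38,670.28…
Interest: C$200,884.56 × ((1 + 0.005)^13 − 1) = C$200,884.56 × 0.0669862… = C$13,456.4935…
Total = C$200,884.56 + C$47,710.0830 + C$13,456.4935… = C$262,051.14

C$262,051.14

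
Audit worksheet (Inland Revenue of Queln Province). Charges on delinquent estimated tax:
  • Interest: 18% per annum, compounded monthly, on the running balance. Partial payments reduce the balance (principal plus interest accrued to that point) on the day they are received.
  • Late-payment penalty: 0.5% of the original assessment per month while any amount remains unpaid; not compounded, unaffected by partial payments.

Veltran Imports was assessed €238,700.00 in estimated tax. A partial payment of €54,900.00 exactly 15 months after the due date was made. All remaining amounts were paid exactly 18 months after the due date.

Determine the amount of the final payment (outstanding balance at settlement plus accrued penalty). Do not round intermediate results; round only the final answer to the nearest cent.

€276,137.47

Monthly rate = 18% ÷ 12 = 1.5%
Balance at month 15: €238,700.0000 × (1 + 0.015)^15 = €298,430.3943…
After €54,900.00 payment: €298,430.3943… − €54,900.00 = €243,530.3943…
Balance at month 18: €243,530.3943… × (1 + 0.015)^3 = €254,654.4670…
Penalty: 18 × 0.5% × €238,700.00 = €21,483.00
Final settlement = outstanding balance + penalty = €254,654.4670… + €21,483.00 = €276,137.47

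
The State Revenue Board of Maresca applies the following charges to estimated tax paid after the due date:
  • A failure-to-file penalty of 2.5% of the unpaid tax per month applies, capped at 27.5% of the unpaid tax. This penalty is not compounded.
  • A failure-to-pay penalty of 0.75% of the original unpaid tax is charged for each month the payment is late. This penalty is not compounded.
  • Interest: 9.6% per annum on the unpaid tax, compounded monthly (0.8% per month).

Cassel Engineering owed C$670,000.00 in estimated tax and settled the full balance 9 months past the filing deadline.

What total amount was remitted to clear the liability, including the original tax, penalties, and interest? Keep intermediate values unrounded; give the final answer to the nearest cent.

Failure-to-file: 9 × 2.5% × C$670,000.00 = C$150,750.00 (under the 27.5% cap)
Failure-to-pay penalty: 9 × 0.75% × C$670,000.00 = C$45,225.00
Interest: C$670,000.00 × ((1 + 0.008)^9 − 1) = C$670,000.00 × 0.0743475… = C$49,812.8439…
Total = C$670,000.00 + C$195,975.0000 + C$49,812.8439… = C$915,787.84

C$915,787.84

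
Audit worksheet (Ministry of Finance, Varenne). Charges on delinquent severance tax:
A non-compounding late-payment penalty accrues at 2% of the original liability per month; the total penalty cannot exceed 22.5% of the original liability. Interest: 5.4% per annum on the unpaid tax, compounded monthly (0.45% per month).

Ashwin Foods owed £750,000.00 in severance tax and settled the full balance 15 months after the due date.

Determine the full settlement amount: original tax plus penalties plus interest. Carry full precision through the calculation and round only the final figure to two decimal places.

Penalty (uncapped): 15 × 2% × £750,000.00 = £225,000.00; cap = 22.5% × £750,000.00 = £168,750.00 → penalty = £168,750.00
Interest: £750,000.00 × ((1 + 0.0045)^15 − 1) = £750,000.00 × 0.0696683… = £52,251.2079…
Total = £750,000.00 + £168,750.0000 + £52,251.2079… = £971,001.21

£971,001.21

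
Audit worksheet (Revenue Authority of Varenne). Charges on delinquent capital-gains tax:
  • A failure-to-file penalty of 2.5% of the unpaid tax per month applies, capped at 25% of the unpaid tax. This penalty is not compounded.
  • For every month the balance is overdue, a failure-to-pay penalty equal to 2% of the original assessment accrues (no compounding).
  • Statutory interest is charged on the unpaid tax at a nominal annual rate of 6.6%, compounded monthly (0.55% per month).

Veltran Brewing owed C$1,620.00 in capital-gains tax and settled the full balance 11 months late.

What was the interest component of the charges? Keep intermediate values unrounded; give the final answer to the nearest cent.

Interest: C$1,620.00 × ((1 + 0.0055)^11 − 1) = C$1,620.00 × 0.0621915… = C$100.7502…

C$100.75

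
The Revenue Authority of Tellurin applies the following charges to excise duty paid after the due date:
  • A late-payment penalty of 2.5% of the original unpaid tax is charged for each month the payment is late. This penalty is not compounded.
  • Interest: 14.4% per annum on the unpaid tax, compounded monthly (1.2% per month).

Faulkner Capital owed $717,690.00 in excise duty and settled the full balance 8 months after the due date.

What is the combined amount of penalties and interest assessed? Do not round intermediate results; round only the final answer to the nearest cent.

Late-payment penalty = 2.5% × $717,690.00 × 8 mo = $143,538.00
Interest: $717,690.00 × ((1 + 0.012)^8 − 1) = $717,690.00 × 0.1001302… = $71,862.4673…
Penalties + interest = $143,538.0000 + $71,862.4673… = $215,400.47

$215,400.47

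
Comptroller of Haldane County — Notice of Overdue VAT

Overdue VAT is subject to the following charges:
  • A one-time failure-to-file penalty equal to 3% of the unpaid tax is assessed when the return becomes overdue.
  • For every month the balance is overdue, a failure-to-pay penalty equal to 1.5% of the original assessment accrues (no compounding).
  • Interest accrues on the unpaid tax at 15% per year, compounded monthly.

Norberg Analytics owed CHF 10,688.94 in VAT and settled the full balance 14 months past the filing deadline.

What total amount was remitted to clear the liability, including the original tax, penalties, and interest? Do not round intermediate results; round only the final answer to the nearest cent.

Failure-to-file penalty: 3% × CHF 10,688.94 = CHF 320.67…
Failure-to-pay penalty: 14 × 1.5% × CHF 10,688.94 = CHF 2,244.68…
Interest (15%/yr ÷ 12 = 1.25%/month): CHF 10,688.94 × ((1 + 0.0125)^14 − 1) = CHF 2,030.4149…
Total = CHF 10,688.94 + CHF 2,565.3456 + CHF 2,030.4149… = CHF 15,284.70

CHF 15,284.70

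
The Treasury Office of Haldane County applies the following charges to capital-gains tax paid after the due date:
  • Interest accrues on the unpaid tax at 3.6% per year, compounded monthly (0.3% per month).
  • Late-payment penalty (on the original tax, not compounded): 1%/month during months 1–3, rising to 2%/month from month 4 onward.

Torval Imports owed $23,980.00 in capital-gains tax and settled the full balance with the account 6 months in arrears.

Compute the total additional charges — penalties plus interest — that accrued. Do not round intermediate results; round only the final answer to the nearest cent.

Penalty, months 1–3: 3 × 1% × $23,980.00 = $719.40
Penalty, months 4–6: 3 × 2% × $23,980.00 = $1,438.80
Interest: $23,980.00 × ((1 + 0.003)^6 − 1) = $23,980.00 × 0.0181355… = $434.8903…
Penalties + interest = $2,158.2000 + $434.8903… = $2,593.09

$2,593.09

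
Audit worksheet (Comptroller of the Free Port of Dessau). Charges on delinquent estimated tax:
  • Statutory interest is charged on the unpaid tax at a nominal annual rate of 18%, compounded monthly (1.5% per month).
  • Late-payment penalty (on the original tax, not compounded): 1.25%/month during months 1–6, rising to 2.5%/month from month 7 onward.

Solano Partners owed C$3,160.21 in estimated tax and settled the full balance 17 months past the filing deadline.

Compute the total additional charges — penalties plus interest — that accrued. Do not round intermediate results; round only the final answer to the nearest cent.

Penalty, months 1–6: 6 × 1.25% × C$3,160.21 = C$237.02…
Penalty, months 7–17: 11 × 2.5% × C$3,160.21 = C$869.06…
Interest: C$3,160.21 × ((1 + 0.015)^17 − 1) = C$3,160.21 × 0.2880203… = C$910.2047…
Penalties + interest = C$1,106.0735 + C$910.2047… = C$2,016.28

C$2,016.28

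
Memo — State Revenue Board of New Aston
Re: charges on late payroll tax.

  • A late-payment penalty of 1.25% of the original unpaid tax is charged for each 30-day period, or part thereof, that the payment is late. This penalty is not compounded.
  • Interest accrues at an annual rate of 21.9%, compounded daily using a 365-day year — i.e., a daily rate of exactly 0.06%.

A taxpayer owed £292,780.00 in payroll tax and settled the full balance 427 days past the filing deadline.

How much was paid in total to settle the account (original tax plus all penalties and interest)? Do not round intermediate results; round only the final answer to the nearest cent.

Penalty periods: ⌈427/30⌉ = 15; penalty = 15 × 1.25% × £292,780.00 = £54,896.25
Interest: £292,780.00 × ((1 + 0.0006)^427 − 1) = £292,780.00 × 0.29191184… = £85,465.9496…
Total = £292,780.00 + £54,896.2500 + £85,465.9496… = £433,142.20

£433,142.20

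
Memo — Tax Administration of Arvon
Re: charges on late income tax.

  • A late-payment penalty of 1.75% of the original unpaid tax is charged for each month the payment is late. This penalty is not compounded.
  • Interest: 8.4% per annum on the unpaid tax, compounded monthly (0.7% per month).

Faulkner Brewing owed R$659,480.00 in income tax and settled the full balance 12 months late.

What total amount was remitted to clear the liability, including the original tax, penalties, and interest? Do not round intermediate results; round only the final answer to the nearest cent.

Late-payment penalty = 1.75% × R$659,480.00 × 12 mo = R$138,490.80
Interest: R$659,480.00 × ((1 + 0.007)^12 − 1) = R$659,480.00 × 0.0873107… = R$57,579.6353…
Total = R$659,480.00 + R$138,490.8000 + R$57,579.6353… = R$855,550.44

R$855,550.44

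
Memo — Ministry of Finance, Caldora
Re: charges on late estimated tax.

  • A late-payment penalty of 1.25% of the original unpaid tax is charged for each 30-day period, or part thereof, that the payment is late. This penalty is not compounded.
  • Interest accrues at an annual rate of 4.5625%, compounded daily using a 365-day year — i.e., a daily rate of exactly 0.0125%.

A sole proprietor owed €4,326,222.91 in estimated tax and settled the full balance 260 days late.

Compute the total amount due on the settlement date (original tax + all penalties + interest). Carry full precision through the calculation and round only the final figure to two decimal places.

€4,955,825.90

Penalty periods: ⌈260/30⌉ = 9; penalty = 9 × 1.25% × €4,326,222.91 = €486,700.08…
Interest: €4,326,222.91 × ((1 + 0.000125)^260 − 1) = €4,326,222.91 × 0.03303179… = €142,902.9082…
Total = €4,326,222.91 + €486,700.0774… + €142,902.9082… = €4,955,825.90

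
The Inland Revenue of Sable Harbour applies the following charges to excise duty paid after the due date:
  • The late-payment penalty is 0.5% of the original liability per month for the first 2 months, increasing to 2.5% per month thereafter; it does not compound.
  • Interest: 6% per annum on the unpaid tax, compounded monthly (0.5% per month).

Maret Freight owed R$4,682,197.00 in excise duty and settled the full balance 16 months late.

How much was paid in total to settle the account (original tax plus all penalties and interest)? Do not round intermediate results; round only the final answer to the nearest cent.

R$6,756,743.42

Penalty, months 1–2: 2 × 0.5% × R$4,682,197.00 = R$46,821.97
Penalty, months 3–16: 14 × 2.5% × R$4,682,197.00 = R$1,638,768.95
Interest: R$4,682,197.00 × ((1 + 0.005)^16 − 1) = R$4,682,197.00 × 0.0830712… = R$388,955.4953…
Total = R$4,682,197.00 + R$1,685,590.9200 + R$388,955.4953… = R$6,756,743.42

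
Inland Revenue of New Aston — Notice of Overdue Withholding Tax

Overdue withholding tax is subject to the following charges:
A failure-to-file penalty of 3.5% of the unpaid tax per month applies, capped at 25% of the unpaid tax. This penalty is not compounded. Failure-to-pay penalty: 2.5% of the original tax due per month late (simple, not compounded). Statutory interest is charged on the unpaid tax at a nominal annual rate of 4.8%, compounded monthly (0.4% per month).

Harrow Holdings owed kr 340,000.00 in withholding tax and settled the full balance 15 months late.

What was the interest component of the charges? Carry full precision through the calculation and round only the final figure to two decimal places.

kr 20,981.22

Interest: kr 340,000.00 × ((1 + 0.004)^15 − 1) = kr 340,000.00 × 0.0617095… = kr 20,981.2207…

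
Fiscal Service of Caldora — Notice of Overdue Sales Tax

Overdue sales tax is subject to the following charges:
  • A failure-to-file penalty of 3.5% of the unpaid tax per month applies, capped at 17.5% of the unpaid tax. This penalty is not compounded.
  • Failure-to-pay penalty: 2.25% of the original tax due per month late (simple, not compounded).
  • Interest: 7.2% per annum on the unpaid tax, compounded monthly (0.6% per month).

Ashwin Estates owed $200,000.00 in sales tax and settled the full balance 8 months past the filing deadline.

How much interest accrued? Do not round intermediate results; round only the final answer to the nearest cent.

Interest: $200,000.00 × ((1 + 0.006)^8 − 1) = $200,000.00 × 0.0490202… = $9,804.0374…

$9,804.04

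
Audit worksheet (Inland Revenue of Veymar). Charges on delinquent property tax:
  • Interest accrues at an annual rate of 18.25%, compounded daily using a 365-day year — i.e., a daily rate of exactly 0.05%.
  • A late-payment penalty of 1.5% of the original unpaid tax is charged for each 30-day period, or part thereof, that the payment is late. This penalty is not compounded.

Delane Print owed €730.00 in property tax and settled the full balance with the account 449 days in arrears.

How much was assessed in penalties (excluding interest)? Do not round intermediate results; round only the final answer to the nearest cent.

€164.25

Penalty periods: ⌈449/30⌉ = 15; penalty = 15 × 1.5% × €730.00 = €164.25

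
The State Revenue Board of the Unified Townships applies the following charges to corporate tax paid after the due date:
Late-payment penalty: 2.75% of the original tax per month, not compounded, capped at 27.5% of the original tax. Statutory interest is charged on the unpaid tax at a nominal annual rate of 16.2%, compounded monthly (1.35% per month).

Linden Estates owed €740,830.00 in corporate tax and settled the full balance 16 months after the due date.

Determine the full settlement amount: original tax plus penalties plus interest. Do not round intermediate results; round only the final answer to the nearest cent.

€1,121,846.48

Penalty (uncapped): 16 × 2.75% × €740,830.00 = €325,965.20; cap = 27.5% × €740,830.00 = €203,728.25 → penalty = €203,728.25
Interest: €740,830.00 × ((1 + 0.0135)^16 − 1) = €740,830.00 × 0.2393103… = €177,288.2269…
Total = €740,830.00 + €203,728.2500 + €177,288.2269… = €1,121,846.48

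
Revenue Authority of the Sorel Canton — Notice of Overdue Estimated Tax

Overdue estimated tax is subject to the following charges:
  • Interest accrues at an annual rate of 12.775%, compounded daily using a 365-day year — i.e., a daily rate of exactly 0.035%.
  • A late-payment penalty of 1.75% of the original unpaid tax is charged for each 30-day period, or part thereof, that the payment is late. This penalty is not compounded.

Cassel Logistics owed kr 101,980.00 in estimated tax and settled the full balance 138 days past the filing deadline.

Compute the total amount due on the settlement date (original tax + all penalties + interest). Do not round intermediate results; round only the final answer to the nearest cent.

Penalty periods: ⌈138/30⌉ = 5; penalty = 5 × 1.75% × kr 101,980.00 = kr 8,923.25
Interest: kr 101,980.00 × ((1 + 0.00035)^138 − 1) = kr 101,980.00 × 0.04947659… = kr 5,045.6221…
Total = kr 101,980.00 + kr 8,923.2500 + kr 5,045.6221… = kr 115,948.87

kr 115,948.87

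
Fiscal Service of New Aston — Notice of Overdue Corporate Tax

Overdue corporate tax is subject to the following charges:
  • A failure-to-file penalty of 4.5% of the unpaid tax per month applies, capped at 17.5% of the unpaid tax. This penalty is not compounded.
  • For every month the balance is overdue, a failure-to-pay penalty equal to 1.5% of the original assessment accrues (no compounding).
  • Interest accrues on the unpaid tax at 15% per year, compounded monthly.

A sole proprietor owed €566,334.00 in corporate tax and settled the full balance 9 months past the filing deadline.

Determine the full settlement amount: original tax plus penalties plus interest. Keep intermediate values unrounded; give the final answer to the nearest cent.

Failure-to-file: 9 × 4.5% × €566,334.00 = €229,365.27, capped at 17.5% × €566,334.00 = €99,108.45
Failure-to-pay penalty = 1.5% × €566,334.00 × 9 mo = €76,455.09
Interest (15%/yr ÷ 12 = 1.25%/month): €566,334.00 × ((1 + 0.0125)^9 − 1) = €66,992.8820…
Total = €566,334.00 + €175,563.5400 + €66,992.8820… = €808,890.42

€808,890.42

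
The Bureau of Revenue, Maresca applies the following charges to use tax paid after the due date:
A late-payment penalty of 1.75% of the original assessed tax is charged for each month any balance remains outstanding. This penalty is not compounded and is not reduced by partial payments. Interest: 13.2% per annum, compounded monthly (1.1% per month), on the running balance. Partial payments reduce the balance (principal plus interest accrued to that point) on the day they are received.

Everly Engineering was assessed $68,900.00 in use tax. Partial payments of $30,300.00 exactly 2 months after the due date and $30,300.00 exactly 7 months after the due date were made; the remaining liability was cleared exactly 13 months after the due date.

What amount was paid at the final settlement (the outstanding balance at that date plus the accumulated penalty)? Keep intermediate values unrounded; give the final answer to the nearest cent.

$28,574.33

Balance at month 2: $68,900.0000 × (1 + 0.011)^2 = $70,424.1369
After $30,300.00 payment: $70,424.1369 − $30,300.00 = $40,124.1369
Balance at month 7: $40,124.1369 × (1 + 0.011)^5 = $42,380.0516…
After $30,300.00 payment: $42,380.0516… − $30,300.00 = $12,080.0516…
Balance at month 13: $12,080.0516… × (1 + 0.011)^6 = $12,899.5846…
Penalty: 13 × 1.75% × $68,900.00 = $15,674.75
Final settlement = outstanding balance + penalty = $12,899.5846… + $15,674.75 = $28,574.33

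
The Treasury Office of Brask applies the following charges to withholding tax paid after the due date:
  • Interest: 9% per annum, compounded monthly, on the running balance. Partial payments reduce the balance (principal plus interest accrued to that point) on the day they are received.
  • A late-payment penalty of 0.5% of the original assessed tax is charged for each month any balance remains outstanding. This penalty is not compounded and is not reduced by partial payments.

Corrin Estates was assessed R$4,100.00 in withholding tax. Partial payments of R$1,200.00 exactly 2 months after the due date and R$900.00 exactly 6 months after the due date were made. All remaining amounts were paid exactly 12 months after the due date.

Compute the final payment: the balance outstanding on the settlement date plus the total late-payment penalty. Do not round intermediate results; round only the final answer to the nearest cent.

Monthly rate = 9% ÷ 12 = 0.75%
Balance at month 2: R$4,100.0000 × (1 + 0.0075)^2 = R$4,161.7306…
After R$1,200.00 payment: R$4,161.7306… − R$1,200.00 = R$2,961.7306…
Balance at month 6: R$2,961.7306… × (1 + 0.0075)^4 = R$3,051.5871…
After R$900.00 payment: R$3,051.5871… − R$900.00 = R$2,151.5871…
Balance at month 12: R$2,151.5871… × (1 + 0.0075)^6 = R$2,250.2422…
Penalty: 12 × 0.5% × R$4,100.00 = R$246.00
Final settlement = outstanding balance + penalty = R$2,250.2422… + R$246.00 = R$2,496.24

R$2,496.24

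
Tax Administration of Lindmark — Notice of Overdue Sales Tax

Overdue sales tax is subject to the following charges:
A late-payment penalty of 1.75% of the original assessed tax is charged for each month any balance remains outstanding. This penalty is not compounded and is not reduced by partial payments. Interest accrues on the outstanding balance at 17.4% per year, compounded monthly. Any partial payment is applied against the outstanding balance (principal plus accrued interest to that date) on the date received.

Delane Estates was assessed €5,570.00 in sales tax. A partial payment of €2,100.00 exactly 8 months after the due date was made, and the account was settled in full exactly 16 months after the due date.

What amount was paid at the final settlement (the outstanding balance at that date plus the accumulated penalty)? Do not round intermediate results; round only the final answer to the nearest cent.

€6,216.02

Monthly rate = 17.4% ÷ 12 = 1.45%
Balance at month 8: €5,570.0000 × (1 + 0.0145)^8 = €6,249.8790…
After €2,100.00 payment: €6,249.8790… − €2,100.00 = €4,149.8790…
Balance at month 16: €4,149.8790… × (1 + 0.0145)^8 = €4,656.4167…
Penalty: 16 × 1.75% × €5,570.00 = €1,559.60
Final settlement = outstanding balance + penalty = €4,656.4167… + €1,559.60 = €6,216.02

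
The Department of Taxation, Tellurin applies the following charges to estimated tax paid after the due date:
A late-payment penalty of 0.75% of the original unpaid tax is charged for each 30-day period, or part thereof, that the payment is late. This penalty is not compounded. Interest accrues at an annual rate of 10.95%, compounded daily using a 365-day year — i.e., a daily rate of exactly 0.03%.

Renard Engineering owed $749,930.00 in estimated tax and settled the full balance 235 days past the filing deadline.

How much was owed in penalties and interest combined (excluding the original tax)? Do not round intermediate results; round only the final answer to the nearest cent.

$99,765.61

Penalty periods: ⌈235/30⌉ = 8; penalty = 8 × 0.75% × $749,930.00 = $44,995.80
Interest: $749,930.00 × ((1 + 0.0003)^235 − 1) = $749,930.00 × 0.07303322… = $54,769.8059…
Penalties + interest = $44,995.8000 + $54,769.8059… = $99,765.61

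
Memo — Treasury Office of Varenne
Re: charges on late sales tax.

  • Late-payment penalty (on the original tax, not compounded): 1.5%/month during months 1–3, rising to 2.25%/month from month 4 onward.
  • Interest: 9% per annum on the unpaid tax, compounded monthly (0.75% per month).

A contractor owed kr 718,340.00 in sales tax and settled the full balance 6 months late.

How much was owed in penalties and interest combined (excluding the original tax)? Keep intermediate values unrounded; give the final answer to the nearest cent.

Penalty, months 1–3: 3 × 1.5% × kr 718,340.00 = kr 32,325.30
Penalty, months 4–6: 3 × 2.25% × kr 718,340.00 = kr 48,487.95
Interest: kr 718,340.00 × ((1 + 0.0075)^6 − 1) = kr 718,340.00 × 0.0458522… = kr 32,937.4946…
Penalties + interest = kr 80,813.2500 + kr 32,937.4946… = kr 113,750.74

kr 113,750.74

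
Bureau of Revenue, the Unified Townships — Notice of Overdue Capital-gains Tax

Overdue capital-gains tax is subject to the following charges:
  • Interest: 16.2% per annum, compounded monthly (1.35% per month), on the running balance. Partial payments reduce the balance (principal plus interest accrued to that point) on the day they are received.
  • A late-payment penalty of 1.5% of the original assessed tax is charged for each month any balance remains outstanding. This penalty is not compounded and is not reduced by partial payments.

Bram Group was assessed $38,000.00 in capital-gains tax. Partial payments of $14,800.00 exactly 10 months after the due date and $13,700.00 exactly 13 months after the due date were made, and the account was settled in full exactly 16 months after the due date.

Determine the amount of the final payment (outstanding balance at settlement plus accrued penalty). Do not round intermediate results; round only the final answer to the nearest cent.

$25,911.42

Balance at month 10: $38,000.0000 × (1 + 0.0135)^10 = $43,453.1362…
After $14,800.00 payment: $43,453.1362… − $14,800.00 = $28,653.1362…
Balance at month 13: $28,653.1362… × (1 + 0.0135)^3 = $29,829.3248…
After $13,700.00 payment: $29,829.3248… − $13,700.00 = $16,129.3248…
Balance at month 16: $16,129.3248… × (1 + 0.0135)^3 = $16,791.4209…
Penalty: 16 × 1.5% × $38,000.00 = $9,120.00
Final settlement = outstanding balance + penalty = $16,791.4209… + $9,120.00 = $25,911.42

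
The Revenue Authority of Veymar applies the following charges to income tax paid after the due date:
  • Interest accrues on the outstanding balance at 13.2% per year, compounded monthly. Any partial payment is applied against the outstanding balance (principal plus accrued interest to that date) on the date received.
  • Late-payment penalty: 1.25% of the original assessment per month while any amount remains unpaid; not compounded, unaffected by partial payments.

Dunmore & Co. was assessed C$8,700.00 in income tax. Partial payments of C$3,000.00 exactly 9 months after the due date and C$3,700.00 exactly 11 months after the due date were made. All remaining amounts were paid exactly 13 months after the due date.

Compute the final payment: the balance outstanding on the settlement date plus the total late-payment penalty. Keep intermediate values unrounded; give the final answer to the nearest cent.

Monthly rate = 13.2% ÷ 12 = 1.1%
Balance at month 9: C$8,700.0000 × (1 + 0.011)^9 = C$9,600.1861…
After C$3,000.00 payment: C$9,600.1861… − C$3,000.00 = C$6,600.1861…
Balance at month 11: C$6,600.1861… × (1 + 0.011)^2 = C$6,746.1888…
After C$3,700.00 payment: C$6,746.1888… − C$3,700.00 = C$3,046.1888…
Balance at month 13: C$3,046.1888… × (1 + 0.011)^2 = C$3,113.5736…
Penalty: 13 × 1.25% × C$8,700.00 = C$1,413.75
Final settlement = outstanding balance + penalty = C$3,113.5736… + C$1,413.75 = C$4,527.32

C$4,527.32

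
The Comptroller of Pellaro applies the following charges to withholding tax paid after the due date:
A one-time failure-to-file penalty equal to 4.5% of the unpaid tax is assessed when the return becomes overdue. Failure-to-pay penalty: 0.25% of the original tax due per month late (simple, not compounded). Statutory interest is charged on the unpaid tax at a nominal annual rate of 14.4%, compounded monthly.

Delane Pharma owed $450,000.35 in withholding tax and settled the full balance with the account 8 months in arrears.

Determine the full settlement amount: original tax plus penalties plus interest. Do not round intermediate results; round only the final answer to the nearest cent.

$524,309.01

Failure-to-file penalty: 4.5% × $450,000.35 = $20,250.02…
Failure-to-pay penalty: 8 × 0.25% × $450,000.35 = $9,000.01…
Interest (14.4%/yr ÷ 12 = 1.2%/month): $450,000.35 × ((1 + 0.012)^8 − 1) = $45,058.6401…
Total = $450,000.35 + $29,250.0228… + $45,058.6401… = $524,309.01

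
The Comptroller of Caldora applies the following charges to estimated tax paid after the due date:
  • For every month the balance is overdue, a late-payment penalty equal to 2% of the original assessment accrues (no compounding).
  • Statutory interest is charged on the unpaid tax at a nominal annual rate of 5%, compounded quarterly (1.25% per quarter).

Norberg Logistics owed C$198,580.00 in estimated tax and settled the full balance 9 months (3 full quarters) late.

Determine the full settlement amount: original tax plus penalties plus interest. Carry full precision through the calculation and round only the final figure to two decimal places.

C$241,864.62

Late-payment penalty = 2% × C$198,580.00 × 9 mo = C$35,744.40
Interest: C$198,580.00 × ((1 + 0.0125)^3 − 1) = C$198,580.00 × 0.0379707… = C$7,540.2222…
Total = C$198,580.00 + C$35,744.4000 + C$7,540.2222… = C$241,864.62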